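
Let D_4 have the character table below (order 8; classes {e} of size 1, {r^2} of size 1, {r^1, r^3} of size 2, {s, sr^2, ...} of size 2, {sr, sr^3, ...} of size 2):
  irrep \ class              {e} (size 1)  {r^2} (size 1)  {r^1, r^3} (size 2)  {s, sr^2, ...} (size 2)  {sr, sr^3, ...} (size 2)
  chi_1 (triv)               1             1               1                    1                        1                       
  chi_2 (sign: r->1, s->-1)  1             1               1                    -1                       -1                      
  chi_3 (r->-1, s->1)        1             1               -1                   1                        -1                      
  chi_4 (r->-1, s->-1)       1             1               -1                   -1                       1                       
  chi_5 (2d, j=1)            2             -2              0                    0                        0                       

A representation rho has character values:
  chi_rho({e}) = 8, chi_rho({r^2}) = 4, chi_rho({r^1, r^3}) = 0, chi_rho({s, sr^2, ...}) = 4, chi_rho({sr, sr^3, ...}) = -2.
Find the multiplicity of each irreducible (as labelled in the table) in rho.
Multiplicities: chi_1: 2, chi_2: 1, chi_3: 3, chi_4: 0, chi_5: 1.

Solution. Use <chi_rho, chi> = (1/|G|) sum_C |C| * chi_rho(C) * conj(chi(C)) with |G| = 8 for each irreducible chi in the table:
  <chi_rho, chi_1> = (1/8)[1*(8)*conj(1) + 1*(4)*conj(1) + 2*(0)*conj(1) + 2*(4)*conj(1) + 2*(-2)*conj(1)]
      = (1/8)[(8) + (4) + (0) + (8) + (-4)] = 16/8 = 2
  <chi_rho, chi_2> = (1/8)[1*(8)*conj(1) + 1*(4)*conj(1) + 2*(0)*conj(1) + 2*(4)*conj(-1) + 2*(-2)*conj(-1)]
      = (1/8)[(8) + (4) + (0) + (-8) + (4)] = 8/8 = 1
  <chi_rho, chi_3> = (1/8)[1*(8)*conj(1) + 1*(4)*conj(1) + 2*(0)*conj(-1) + 2*(4)*conj(1) + 2*(-2)*conj(-1)]
      = (1/8)[(8) + (4) + (0) + (8) + (4)] = 24/8 = 3
  <chi_rho, chi_4> = (1/8)[1*(8)*conj(1) + 1*(4)*conj(1) + 2*(0)*conj(-1) + 2*(4)*conj(-1) + 2*(-2)*conj(1)]
      = (1/8)[(8) + (4) + (0) + (-8) + (-4)] = 0/8 = 0
  <chi_rho, chi_5> = (1/8)[1*(8)*conj(2) + 1*(4)*conj(-2) + 2*(0)*conj(0) + 2*(4)*conj(0) + 2*(-2)*conj(0)]
      = (1/8)[(16) + (-8) + (0) + (0) + (0)] = 8/8 = 1
Dimension check: dim(rho) = sum (mult * dim) = 2*1 + 1*1 + 3*1 + 0*1 + 1*2 = 8 = chi_rho(e) = 8.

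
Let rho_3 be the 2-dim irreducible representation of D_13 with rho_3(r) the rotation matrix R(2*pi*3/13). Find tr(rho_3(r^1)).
chi_{rho_3}(r^1) = 2*cos(2*pi*3*1/13) = 2*cos(6*pi/13)

Working: rho_3(r^1) is rotation by angle 2*pi*3*1/13, whose trace is 2*cos(2*pi*3*1/13) = 2*cos(6*pi/13).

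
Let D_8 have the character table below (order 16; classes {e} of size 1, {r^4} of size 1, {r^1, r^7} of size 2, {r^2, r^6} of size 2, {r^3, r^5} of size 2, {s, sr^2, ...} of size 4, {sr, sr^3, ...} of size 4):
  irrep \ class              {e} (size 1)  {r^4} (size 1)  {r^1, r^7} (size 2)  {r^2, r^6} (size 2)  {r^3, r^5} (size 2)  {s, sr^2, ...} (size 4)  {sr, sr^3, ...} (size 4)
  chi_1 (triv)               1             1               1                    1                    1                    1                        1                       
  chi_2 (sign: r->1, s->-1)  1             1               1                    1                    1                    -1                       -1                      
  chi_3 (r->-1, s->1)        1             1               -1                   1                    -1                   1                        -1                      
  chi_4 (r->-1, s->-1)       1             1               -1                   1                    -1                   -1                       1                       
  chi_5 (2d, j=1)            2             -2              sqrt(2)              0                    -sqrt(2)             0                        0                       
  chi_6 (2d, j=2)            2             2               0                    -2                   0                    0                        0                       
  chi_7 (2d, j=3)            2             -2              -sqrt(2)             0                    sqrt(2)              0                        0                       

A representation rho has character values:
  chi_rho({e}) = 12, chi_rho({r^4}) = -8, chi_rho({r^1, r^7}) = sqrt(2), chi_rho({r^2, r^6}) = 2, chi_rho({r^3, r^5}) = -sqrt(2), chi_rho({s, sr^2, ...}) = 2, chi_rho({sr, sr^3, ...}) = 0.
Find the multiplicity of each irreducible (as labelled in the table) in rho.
Multiplicities: chi_1: 1, chi_2: 0, chi_3: 1, chi_4: 0, chi_5: 3, chi_6: 0, chi_7: 2.

Argument: Use <chi_rho, chi> = (1/|G|) sum_C |C| * chi_rho(C) * conj(chi(C)) with |G| = 16 for each irreducible chi in the table:
  <chi_rho, chi_1> = (1/16)[1*(12)*conj(1) + 1*(-8)*conj(1) + 2*(sqrt(2))*conj(1) + 2*(2)*conj(1) + 2*(-sqrt(2))*conj(1) + 4*(2)*conj(1) + 4*(0)*conj(1)]
      = (1/16)[(12) + (-8) + (2*sqrt(2)) + (4) + (-2*sqrt(2)) + (8) + (0)] = 16/16 = 1
  <chi_rho, chi_2> = (1/16)[1*(12)*conj(1) + 1*(-8)*conj(1) + 2*(sqrt(2))*conj(1) + 2*(2)*conj(1) + 2*(-sqrt(2))*conj(1) + 4*(2)*conj(-1) + 4*(0)*conj(-1)]
      = (1/16)[(12) + (-8) + (2*sqrt(2)) + (4) + (-2*sqrt(2)) + (-8) + (0)] = 0/16 = 0
  <chi_rho, chi_3> = (1/16)[1*(12)*conj(1) + 1*(-8)*conj(1) + 2*(sqrt(2))*conj(-1) + 2*(2)*conj(1) + 2*(-sqrt(2))*conj(-1) + 4*(2)*conj(1) + 4*(0)*conj(-1)]
      = (1/16)[(12) + (-8) + (-2*sqrt(2)) + (4) + (2*sqrt(2)) + (8) + (0)] = 16/16 = 1
  <chi_rho, chi_4> = (1/16)[1*(12)*conj(1) + 1*(-8)*conj(1) + 2*(sqrt(2))*conj(-1) + 2*(2)*conj(1) + 2*(-sqrt(2))*conj(-1) + 4*(2)*conj(-1) + 4*(0)*conj(1)]
      = (1/16)[(12) + (-8) + (-2*sqrt(2)) + (4) + (2*sqrt(2)) + (-8) + (0)] = 0/16 = 0
  <chi_rho, chi_5> = (1/16)[1*(12)*conj(2) + 1*(-8)*conj(-2) + 2*(sqrt(2))*conj(sqrt(2)) + 2*(2)*conj(0) + 2*(-sqrt(2))*conj(-sqrt(2)) + 4*(2)*conj(0) + 4*(0)*conj(0)]
      = (1/16)[(24) + (16) + (4) + (0) + (4) + (0) + (0)] = 48/16 = 3
  <chi_rho, chi_6> = (1/16)[1*(12)*conj(2) + 1*(-8)*conj(2) + 2*(sqrt(2))*conj(0) + 2*(2)*conj(-2) + 2*(-sqrt(2))*conj(0) + 4*(2)*conj(0) + 4*(0)*conj(0)]
      = (1/16)[(24) + (-16) + (0) + (-8) + (0) + (0) + (0)] = 0/16 = 0
  <chi_rho, chi_7> = (1/16)[1*(12)*conj(2) + 1*(-8)*conj(-2) + 2*(sqrt(2))*conj(-sqrt(2)) + 2*(2)*conj(0) + 2*(-sqrt(2))*conj(sqrt(2)) + 4*(2)*conj(0) + 4*(0)*conj(0)]
      = (1/16)[(24) + (16) + (-4) + (0) + (-4) + (0) + (0)] = 32/16 = 2
Dimension check: dim(rho) = sum (mult * dim) = 1*1 + 0*1 + 1*1 + 0*1 + 3*2 + 0*2 + 2*2 = 12 = chi_rho(e) = 12.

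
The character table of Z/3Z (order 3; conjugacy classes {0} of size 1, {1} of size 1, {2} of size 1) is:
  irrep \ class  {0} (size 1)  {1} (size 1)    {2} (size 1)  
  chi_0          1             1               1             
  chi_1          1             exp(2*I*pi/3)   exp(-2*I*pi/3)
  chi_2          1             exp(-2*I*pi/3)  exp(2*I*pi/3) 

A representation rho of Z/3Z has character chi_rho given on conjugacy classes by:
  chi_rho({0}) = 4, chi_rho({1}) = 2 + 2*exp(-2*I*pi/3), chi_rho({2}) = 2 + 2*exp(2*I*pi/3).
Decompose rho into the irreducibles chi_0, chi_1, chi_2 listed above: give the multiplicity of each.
Multiplicities: chi_0: 2, chi_1: 0, chi_2: 2.

Justification: Use <chi_rho, chi> = (1/|G|) sum_C |C| * chi_rho(C) * conj(chi(C)) with |G| = 3 for each irreducible chi in the table:
  <chi_rho, chi_0> = (1/3)[1*(4)*conj(1) + 1*(2 + 2*exp(-2*I*pi/3))*conj(1) + 1*(2 + 2*exp(2*I*pi/3))*conj(1)]
      = (1/3)[(4) + (2 + 2*exp(-2*I*pi/3)) + (2 + 2*exp(2*I*pi/3))] = 6/3 = 2
  <chi_rho, chi_1> = (1/3)[1*(4)*conj(1) + 1*(2 + 2*exp(-2*I*pi/3))*conj(exp(2*I*pi/3)) + 1*(2 + 2*exp(2*I*pi/3))*conj(exp(-2*I*pi/3))]
      = (1/3)[(4) + (-2) + (-2)] = 0/3 = 0
  <chi_rho, chi_2> = (1/3)[1*(4)*conj(1) + 1*(2 + 2*exp(-2*I*pi/3))*conj(exp(-2*I*pi/3)) + 1*(2 + 2*exp(2*I*pi/3))*conj(exp(2*I*pi/3))]
      = (1/3)[(4) + (2 + 2*exp(2*I*pi/3)) + (2 + 2*exp(-2*I*pi/3))] = 6/3 = 2
(Exp terms are combined using exp(i*s)*conj(exp(i*t)) = exp(i*(s-t)), and sums of them are collapsed using the identity that for every m > 1 the m distinct m-th roots of unity sum to 0, e.g. 1 + exp(2*I*pi/3) + exp(-2*I*pi/3) = 0.)
Dimension check: dim(rho) = sum (mult * dim) = 2*1 + 0*1 + 2*1 = 4 = chi_rho(e) = 4.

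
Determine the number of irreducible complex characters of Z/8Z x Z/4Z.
32

Working: The number of irreducible complex representations of a finite group equals its number of conjugacy classes. Z/8Z x Z/4Z is abelian of order 32, so every element is its own conjugacy class: 32 classes, so Z/8Z x Z/4Z (order 32) has exactly 32 irreducible complex representations.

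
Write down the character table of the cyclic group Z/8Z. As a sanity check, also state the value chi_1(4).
Character table of Z/8Z (irreps indexed chi_0,...,chi_7 with chi_k(m) = zeta_8^(k*m), zeta_8 = exp(2*pi*i/8)):
  irrep \ class  {0} (size 1)  {1} (size 1)    {2} (size 1)  {3} (size 1)    {4} (size 1)  {5} (size 1)    {6} (size 1)  {7} (size 1)  
  chi_0          1             1               1             1               1             1               1             1             
  chi_1          1             exp(I*pi/4)     I             exp(3*I*pi/4)   -1            exp(-3*I*pi/4)  -I            exp(-I*pi/4)  
  chi_2          1             I               -1            -I              1             I               -1            -I            
  chi_3          1             exp(3*I*pi/4)   -I            exp(I*pi/4)     -1            exp(-I*pi/4)    I             exp(-3*I*pi/4)
  chi_4          1             -1              1             -1              1             -1              1             -1            
  chi_5          1             exp(-3*I*pi/4)  I             exp(-I*pi/4)    -1            exp(I*pi/4)     -I            exp(3*I*pi/4) 
  chi_6          1             -I              -1            I               1             -I              -1            I             
  chi_7          1             exp(-I*pi/4)    -I            exp(-3*I*pi/4)  -1            exp(3*I*pi/4)   I             exp(I*pi/4)   

Spot check: chi_1(4) = zeta_8^(1*4) = zeta_8^4 = -1.

Working: Z/8Z is abelian, so all 8 irreducible complex representations are 1-dimensional. They are given by chi_k(m) = zeta_8^(k*m) for k = 0,...,7. Row orthogonality: sum_m chi_k(m) conj(chi_l(m)) = 8 * [k = l].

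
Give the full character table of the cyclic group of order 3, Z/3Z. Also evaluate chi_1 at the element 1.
Character table of Z/3Z (irreps indexed chi_0,...,chi_2 with chi_k(m) = zeta_3^(k*m), zeta_3 = exp(2*pi*i/3)):
  irrep \ class  {0} (size 1)  {1} (size 1)    {2} (size 1)  
  chi_0          1             1               1             
  chi_1          1             exp(2*I*pi/3)   exp(-2*I*pi/3)
  chi_2          1             exp(-2*I*pi/3)  exp(2*I*pi/3) 

Spot check: chi_1(1) = zeta_3^(1*1) = zeta_3^1 = exp(2*I*pi/3).

Details: Z/3Z is abelian, so all 3 irreducible complex representations are 1-dimensional. They are given by chi_k(m) = zeta_3^(k*m) for k = 0,...,2. Row orthogonality: sum_m chi_k(m) conj(chi_l(m)) = 3 * [k = l].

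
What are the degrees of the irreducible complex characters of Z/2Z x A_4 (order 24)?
Dimensions: 1, 1, 1, 1, 1, 1, 3, 3

Explanation: There are 8 irreducibles (= number of conjugacy classes). Their dimensions d_i satisfy sum d_i^2 = |G| = 24: 1 + 1 + 1 + 1 + 1 + 1 + 9 + 9 = 24. (For the product with Z/2Z: each of the 2 1-dim characters of Z/2Z tensors with each irrep of A_4, giving 2 copies of each A_4-dimension.)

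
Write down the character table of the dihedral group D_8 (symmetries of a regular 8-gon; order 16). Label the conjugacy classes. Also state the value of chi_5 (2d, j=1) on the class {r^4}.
Conjugacy classes: {e} of size 1, {r^4} of size 1, {r^1, r^7} of size 2, {r^2, r^6} of size 2, {r^3, r^5} of size 2, {s, sr^2, ...} of size 4, {sr, sr^3, ...} of size 4.
Character table:
  irrep \ class              {e} (size 1)  {r^4} (size 1)  {r^1, r^7} (size 2)  {r^2, r^6} (size 2)  {r^3, r^5} (size 2)  {s, sr^2, ...} (size 4)  {sr, sr^3, ...} (size 4)
  chi_1 (triv)               1             1               1                    1                    1                    1                        1                       
  chi_2 (sign: r->1, s->-1)  1             1               1                    1                    1                    -1                       -1                      
  chi_3 (r->-1, s->1)        1             1               -1                   1                    -1                   1                        -1                      
  chi_4 (r->-1, s->-1)       1             1               -1                   1                    -1                   -1                       1                       
  chi_5 (2d, j=1)            2             -2              sqrt(2)              0                    -sqrt(2)             0                        0                       
  chi_6 (2d, j=2)            2             2               0                    -2                   0                    0                        0                       
  chi_7 (2d, j=3)            2             -2              -sqrt(2)             0                    sqrt(2)              0                        0                       

Spot check: chi_5 (2d, j=1) on {r^4} = -2.

Details: D_8 has order 2*8 = 16 with 7 conjugacy classes, hence 7 irreducibles. Sum of squared dims 1 + 1 + 1 + 1 + 4 + 4 + 4 = 16 = |G|. Linear characters come from the abelianisation; the 2-dimensional irreps have character r^k -> 2*cos(2*pi*j*k/8), reflections -> 0.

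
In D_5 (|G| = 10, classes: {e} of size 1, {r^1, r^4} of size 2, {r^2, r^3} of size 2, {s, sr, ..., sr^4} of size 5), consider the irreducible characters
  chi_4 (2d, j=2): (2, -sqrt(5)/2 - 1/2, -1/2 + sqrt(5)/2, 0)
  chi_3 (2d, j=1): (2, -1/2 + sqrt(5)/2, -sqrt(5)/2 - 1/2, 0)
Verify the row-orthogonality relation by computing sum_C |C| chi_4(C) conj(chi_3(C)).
Sum = 0; so <chi_4, chi_3> = 0 (distinct irreducibles are orthogonal).

Working: Compute term by term over conjugacy classes (|C| * chi_4(C) * conj(chi_3(C))):
  1*(2)*conj(2) + 2*(-sqrt(5)/2 - 1/2)*conj(-1/2 + sqrt(5)/2) + 2*(-1/2 + sqrt(5)/2)*conj(-sqrt(5)/2 - 1/2) + 5*(0)*conj(0)
  = (4) + (-2) + (-2) + (0)
  = 0.
Dividing by |G| = 10 gives 0/10 = 0, matching the row-orthogonality relation <chi_4, chi_3> = [chi_4 = chi_3].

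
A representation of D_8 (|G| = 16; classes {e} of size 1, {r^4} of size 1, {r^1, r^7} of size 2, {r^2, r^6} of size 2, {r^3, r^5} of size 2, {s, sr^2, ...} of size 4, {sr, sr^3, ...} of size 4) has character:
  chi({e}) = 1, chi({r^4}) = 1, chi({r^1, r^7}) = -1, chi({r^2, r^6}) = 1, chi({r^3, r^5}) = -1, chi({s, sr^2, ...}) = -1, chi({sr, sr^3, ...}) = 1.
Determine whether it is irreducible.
Irreducible: <chi, chi> = 1.

Solution. <chi, chi> = (1/|G|) sum_C |C| * |chi(C)|^2 = (1/16)[1*|1|^2 + 1*|1|^2 + 2*|-1|^2 + 2*|1|^2 + 2*|-1|^2 + 4*|-1|^2 + 4*|1|^2]
  = (1/16)[(1) + (1) + (2) + (2) + (2) + (4) + (4)] = 16/16 = 1.
A character is irreducible iff <chi, chi> = 1, so this representation is irreducible.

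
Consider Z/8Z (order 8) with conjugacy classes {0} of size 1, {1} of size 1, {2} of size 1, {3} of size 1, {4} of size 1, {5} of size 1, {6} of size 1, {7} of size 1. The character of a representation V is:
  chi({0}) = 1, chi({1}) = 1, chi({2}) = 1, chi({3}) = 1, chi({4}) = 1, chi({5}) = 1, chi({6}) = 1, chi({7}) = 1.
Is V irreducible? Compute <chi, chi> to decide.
Irreducible: <chi, chi> = 1.

Proof sketch: <chi, chi> = (1/|G|) sum_C |C| * |chi(C)|^2 = (1/8)[1*|1|^2 + 1*|1|^2 + 1*|1|^2 + 1*|1|^2 + 1*|1|^2 + 1*|1|^2 + 1*|1|^2 + 1*|1|^2]
  = (1/8)[(1) + (1) + (1) + (1) + (1) + (1) + (1) + (1)] = 8/8 = 1.
(Exp terms are combined using exp(i*s)*conj(exp(i*t)) = exp(i*(s-t)), and sums of them are collapsed using the identity that for every m > 1 the m distinct m-th roots of unity sum to 0, e.g. 1 + exp(2*I*pi/3) + exp(-2*I*pi/3) = 0.)
A character is irreducible iff <chi, chi> = 1, so this representation is irreducible.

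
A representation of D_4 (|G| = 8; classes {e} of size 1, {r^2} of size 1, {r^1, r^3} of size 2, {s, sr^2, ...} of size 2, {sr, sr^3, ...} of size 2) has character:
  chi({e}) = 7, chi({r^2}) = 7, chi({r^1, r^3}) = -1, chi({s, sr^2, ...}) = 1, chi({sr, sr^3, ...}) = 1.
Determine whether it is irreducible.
Not irreducible (reducible): <chi, chi> = 13 > 1.

Reasoning: <chi, chi> = (1/|G|) sum_C |C| * |chi(C)|^2 = (1/8)[1*|7|^2 + 1*|7|^2 + 2*|-1|^2 + 2*|1|^2 + 2*|1|^2]
  = (1/8)[(49) + (49) + (2) + (2) + (2)] = 104/8 = 13.
A character is irreducible iff <chi, chi> = 1, so this representation is reducible.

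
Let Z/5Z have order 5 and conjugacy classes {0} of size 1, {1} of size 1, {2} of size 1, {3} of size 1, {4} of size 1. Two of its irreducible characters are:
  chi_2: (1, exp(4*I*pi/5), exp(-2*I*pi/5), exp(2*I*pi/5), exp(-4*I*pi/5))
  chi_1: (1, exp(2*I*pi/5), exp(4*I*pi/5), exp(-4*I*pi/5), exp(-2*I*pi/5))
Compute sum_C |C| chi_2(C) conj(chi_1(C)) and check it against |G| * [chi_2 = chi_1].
Sum = 0; so <chi_2, chi_1> = 0 (distinct irreducibles are orthogonal).

Details: Compute term by term over conjugacy classes (|C| * chi_2(C) * conj(chi_1(C))):
  1*(1)*conj(1) + 1*(exp(4*I*pi/5))*conj(exp(2*I*pi/5)) + 1*(exp(-2*I*pi/5))*conj(exp(4*I*pi/5)) + 1*(exp(2*I*pi/5))*conj(exp(-4*I*pi/5)) + 1*(exp(-4*I*pi/5))*conj(exp(-2*I*pi/5))
  = (1) + (exp(2*I*pi/5)) + (exp(4*I*pi/5)) + (exp(-4*I*pi/5)) + (exp(-2*I*pi/5))
  = 0.
(Exp terms are combined using exp(i*s)*conj(exp(i*t)) = exp(i*(s-t)), and sums of them are collapsed using the identity that for every m > 1 the m distinct m-th roots of unity sum to 0, e.g. 1 + exp(2*I*pi/3) + exp(-2*I*pi/3) = 0.)
Dividing by |G| = 5 gives 0/5 = 0, matching the row-orthogonality relation <chi_2, chi_1> = [chi_2 = chi_1].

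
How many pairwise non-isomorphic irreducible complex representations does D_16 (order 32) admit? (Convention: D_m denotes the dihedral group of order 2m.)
11

Explanation: The number of irreducible complex representations of a finite group equals its number of conjugacy classes. D_16 has 11 conjugacy classes (n/2 + 3 for n even), so D_16 (order 32) has exactly 11 irreducible complex representations.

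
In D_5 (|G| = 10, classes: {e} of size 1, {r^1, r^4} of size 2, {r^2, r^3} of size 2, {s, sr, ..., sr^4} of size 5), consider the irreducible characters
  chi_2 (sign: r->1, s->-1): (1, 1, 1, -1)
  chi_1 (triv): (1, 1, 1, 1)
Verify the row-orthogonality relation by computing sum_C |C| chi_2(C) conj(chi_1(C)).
Sum = 0; so <chi_2, chi_1> = 0 (distinct irreducibles are orthogonal).

Reasoning: Compute term by term over conjugacy classes (|C| * chi_2(C) * conj(chi_1(C))):
  1*(1)*conj(1) + 2*(1)*conj(1) + 2*(1)*conj(1) + 5*(-1)*conj(1)
  = (1) + (2) + (2) + (-5)
  = 0.
Dividing by |G| = 10 gives 0/10 = 0, matching the row-orthogonality relation <chi_2, chi_1> = [chi_2 = chi_1].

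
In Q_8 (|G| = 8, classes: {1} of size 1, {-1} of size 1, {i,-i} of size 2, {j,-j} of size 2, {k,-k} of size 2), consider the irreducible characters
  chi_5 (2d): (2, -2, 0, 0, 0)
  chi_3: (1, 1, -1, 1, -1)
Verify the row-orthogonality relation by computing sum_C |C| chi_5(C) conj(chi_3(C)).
Sum = 0; so <chi_5, chi_3> = 0 (distinct irreducibles are orthogonal).

Compute term by term over conjugacy classes (|C| * chi_5(C) * conj(chi_3(C))):
  1*(2)*conj(1) + 1*(-2)*conj(1) + 2*(0)*conj(-1) + 2*(0)*conj(1) + 2*(0)*conj(-1)
  = (2) + (-2) + (0) + (0) + (0)
  = 0.
Dividing by |G| = 8 gives 0/8 = 0, matching the row-orthogonality relation <chi_5, chi_3> = [chi_5 = chi_3].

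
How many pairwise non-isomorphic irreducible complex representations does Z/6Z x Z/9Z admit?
54

Why: The number of irreducible complex representations of a finite group equals its number of conjugacy classes. Z/6Z x Z/9Z is abelian of order 54, so every element is its own conjugacy class: 54 classes, so Z/6Z x Z/9Z (order 54) has exactly 54 irreducible complex representations.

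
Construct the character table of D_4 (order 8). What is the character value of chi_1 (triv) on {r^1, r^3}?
Conjugacy classes: {e} of size 1, {r^2} of size 1, {r^1, r^3} of size 2, {s, sr^2, ...} of size 2, {sr, sr^3, ...} of size 2.
Character table:
  irrep \ class              {e} (size 1)  {r^2} (size 1)  {r^1, r^3} (size 2)  {s, sr^2, ...} (size 2)  {sr, sr^3, ...} (size 2)
  chi_1 (triv)               1             1               1                    1                        1                       
  chi_2 (sign: r->1, s->-1)  1             1               1                    -1                       -1                      
  chi_3 (r->-1, s->1)        1             1               -1                   1                        -1                      
  chi_4 (r->-1, s->-1)       1             1               -1                   -1                       1                       
  chi_5 (2d, j=1)            2             -2              0                    0                        0                       

Spot check: chi_1 (triv) on {r^1, r^3} = 1.

Reasoning: D_4 has order 2*4 = 8 with 5 conjugacy classes, hence 5 irreducibles. Sum of squared dims 1 + 1 + 1 + 1 + 4 = 8 = |G|. Linear characters come from the abelianisation; the 2-dimensional irreps have character r^k -> 2*cos(2*pi*j*k/4), reflections -> 0.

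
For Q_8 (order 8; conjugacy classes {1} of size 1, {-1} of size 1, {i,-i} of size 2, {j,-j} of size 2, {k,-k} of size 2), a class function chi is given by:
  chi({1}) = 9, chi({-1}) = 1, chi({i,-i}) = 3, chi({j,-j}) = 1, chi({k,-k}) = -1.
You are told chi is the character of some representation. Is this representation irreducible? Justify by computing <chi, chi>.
Not irreducible (reducible): <chi, chi> = 13 > 1.

Justification: <chi, chi> = (1/|G|) sum_C |C| * |chi(C)|^2 = (1/8)[1*|9|^2 + 1*|1|^2 + 2*|3|^2 + 2*|1|^2 + 2*|-1|^2]
  = (1/8)[(81) + (1) + (18) + (2) + (2)] = 104/8 = 13.
A character is irreducible iff <chi, chi> = 1, so this representation is reducible.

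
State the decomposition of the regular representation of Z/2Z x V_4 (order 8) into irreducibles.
Each irreducible V_i of dimension d_i appears with multiplicity d_i, i.e. rho_reg = (direct sum over all irreducibles V_i) d_i V_i. The irreducible dimensions for Z/2Z x V_4 are 1, 1, 1, 1, 1, 1, 1, 1: 8 irreducibles of dimension 1, each with multiplicity 1. Total dimension 8*1*1 = 8 = |G|.

Solution. General theorem: in the regular representation of a finite group G, each irreducible appears with multiplicity equal to its dimension. Check: dim(rho_reg) = sum d_i^2 = 1 + 1 + 1 + 1 + 1 + 1 + 1 + 1 = 8 = |G|.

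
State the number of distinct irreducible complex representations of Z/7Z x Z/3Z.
21

Reasoning: The number of irreducible complex representations of a finite group equals its number of conjugacy classes. Z/7Z x Z/3Z is abelian of order 21, so every element is its own conjugacy class: 21 classes, so Z/7Z x Z/3Z (order 21) has exactly 21 irreducible complex representations.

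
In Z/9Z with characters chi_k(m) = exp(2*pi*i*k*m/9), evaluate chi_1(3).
chi_1(3) = zeta_9^3 = exp(2*I*pi/3)

chi_1(3) = zeta_9^(1*3) = zeta_9^3. Since zeta_9^9 = 1, this equals zeta_9^3 = exp(2*pi*i*3/9) = exp(2*I*pi/3).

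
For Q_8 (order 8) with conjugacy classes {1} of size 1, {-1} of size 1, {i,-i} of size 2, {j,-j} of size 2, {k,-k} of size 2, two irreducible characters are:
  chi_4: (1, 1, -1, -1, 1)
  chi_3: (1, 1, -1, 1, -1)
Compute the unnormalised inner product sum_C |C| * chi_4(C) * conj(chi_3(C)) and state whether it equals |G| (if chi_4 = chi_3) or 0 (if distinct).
Sum = 0; so <chi_4, chi_3> = 0 (distinct irreducibles are orthogonal).

Details: Compute term by term over conjugacy classes (|C| * chi_4(C) * conj(chi_3(C))):
  1*(1)*conj(1) + 1*(1)*conj(1) + 2*(-1)*conj(-1) + 2*(-1)*conj(1) + 2*(1)*conj(-1)
  = (1) + (1) + (2) + (-2) + (-2)
  = 0.
Dividing by |G| = 8 gives 0/8 = 0, matching the row-orthogonality relation <chi_4, chi_3> = [chi_4 = chi_3].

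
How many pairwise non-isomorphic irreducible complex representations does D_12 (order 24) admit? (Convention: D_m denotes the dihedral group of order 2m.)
9

Details: The number of irreducible complex representations of a finite group equals its number of conjugacy classes. D_12 has 9 conjugacy classes (n/2 + 3 for n even), so D_12 (order 24) has exactly 9 irreducible complex representations.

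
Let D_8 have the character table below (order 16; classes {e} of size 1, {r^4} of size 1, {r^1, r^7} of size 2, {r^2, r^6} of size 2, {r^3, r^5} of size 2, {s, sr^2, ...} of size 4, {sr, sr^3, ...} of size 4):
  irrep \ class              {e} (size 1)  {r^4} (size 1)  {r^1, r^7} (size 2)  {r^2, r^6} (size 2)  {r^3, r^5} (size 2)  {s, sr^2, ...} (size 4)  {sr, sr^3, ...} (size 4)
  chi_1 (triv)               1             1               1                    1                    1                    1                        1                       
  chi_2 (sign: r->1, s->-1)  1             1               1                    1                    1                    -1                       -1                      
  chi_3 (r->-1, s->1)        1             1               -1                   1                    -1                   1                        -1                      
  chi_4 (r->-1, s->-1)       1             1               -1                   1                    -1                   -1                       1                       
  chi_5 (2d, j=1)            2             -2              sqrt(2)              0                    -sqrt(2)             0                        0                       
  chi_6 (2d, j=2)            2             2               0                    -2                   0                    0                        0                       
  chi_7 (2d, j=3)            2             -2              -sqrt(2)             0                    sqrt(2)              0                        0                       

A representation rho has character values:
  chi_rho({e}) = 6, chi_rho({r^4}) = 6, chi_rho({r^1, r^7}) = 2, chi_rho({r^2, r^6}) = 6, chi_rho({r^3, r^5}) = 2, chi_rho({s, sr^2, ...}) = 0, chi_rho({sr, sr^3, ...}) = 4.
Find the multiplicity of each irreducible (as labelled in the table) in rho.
Multiplicities: chi_1: 3, chi_2: 1, chi_3: 0, chi_4: 2, chi_5: 0, chi_6: 0, chi_7: 0.

Use <chi_rho, chi> = (1/|G|) sum_C |C| * chi_rho(C) * conj(chi(C)) with |G| = 16 for each irreducible chi in the table:
  <chi_rho, chi_1> = (1/16)[1*(6)*conj(1) + 1*(6)*conj(1) + 2*(2)*conj(1) + 2*(6)*conj(1) + 2*(2)*conj(1) + 4*(0)*conj(1) + 4*(4)*conj(1)]
      = (1/16)[(6) + (6) + (4) + (12) + (4) + (0) + (16)] = 48/16 = 3
  <chi_rho, chi_2> = (1/16)[1*(6)*conj(1) + 1*(6)*conj(1) + 2*(2)*conj(1) + 2*(6)*conj(1) + 2*(2)*conj(1) + 4*(0)*conj(-1) + 4*(4)*conj(-1)]
      = (1/16)[(6) + (6) + (4) + (12) + (4) + (0) + (-16)] = 16/16 = 1
  <chi_rho, chi_3> = (1/16)[1*(6)*conj(1) + 1*(6)*conj(1) + 2*(2)*conj(-1) + 2*(6)*conj(1) + 2*(2)*conj(-1) + 4*(0)*conj(1) + 4*(4)*conj(-1)]
      = (1/16)[(6) + (6) + (-4) + (12) + (-4) + (0) + (-16)] = 0/16 = 0
  <chi_rho, chi_4> = (1/16)[1*(6)*conj(1) + 1*(6)*conj(1) + 2*(2)*conj(-1) + 2*(6)*conj(1) + 2*(2)*conj(-1) + 4*(0)*conj(-1) + 4*(4)*conj(1)]
      = (1/16)[(6) + (6) + (-4) + (12) + (-4) + (0) + (16)] = 32/16 = 2
  <chi_rho, chi_5> = (1/16)[1*(6)*conj(2) + 1*(6)*conj(-2) + 2*(2)*conj(sqrt(2)) + 2*(6)*conj(0) + 2*(2)*conj(-sqrt(2)) + 4*(0)*conj(0) + 4*(4)*conj(0)]
      = (1/16)[(12) + (-12) + (4*sqrt(2)) + (0) + (-4*sqrt(2)) + (0) + (0)] = 0/16 = 0
  <chi_rho, chi_6> = (1/16)[1*(6)*conj(2) + 1*(6)*conj(2) + 2*(2)*conj(0) + 2*(6)*conj(-2) + 2*(2)*conj(0) + 4*(0)*conj(0) + 4*(4)*conj(0)]
      = (1/16)[(12) + (12) + (0) + (-24) + (0) + (0) + (0)] = 0/16 = 0
  <chi_rho, chi_7> = (1/16)[1*(6)*conj(2) + 1*(6)*conj(-2) + 2*(2)*conj(-sqrt(2)) + 2*(6)*conj(0) + 2*(2)*conj(sqrt(2)) + 4*(0)*conj(0) + 4*(4)*conj(0)]
      = (1/16)[(12) + (-12) + (-4*sqrt(2)) + (0) + (4*sqrt(2)) + (0) + (0)] = 0/16 = 0
Dimension check: dim(rho) = sum (mult * dim) = 3*1 + 1*1 + 0*1 + 2*1 + 0*2 + 0*2 + 0*2 = 6 = chi_rho(e) = 6.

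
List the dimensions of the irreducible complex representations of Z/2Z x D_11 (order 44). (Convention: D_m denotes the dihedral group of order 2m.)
Dimensions: 1, 1, 1, 1, 2, 2, 2, 2, 2, 2, 2, 2, 2, 2

Explanation: There are 14 irreducibles (= number of conjugacy classes). Their dimensions d_i satisfy sum d_i^2 = |G| = 44: 1 + 1 + 1 + 1 + 4 + 4 + 4 + 4 + 4 + 4 + 4 + 4 + 4 + 4 = 44. (For the product with Z/2Z: each of the 2 1-dim characters of Z/2Z tensors with each irrep of D_11, giving 2 copies of each D_11-dimension.)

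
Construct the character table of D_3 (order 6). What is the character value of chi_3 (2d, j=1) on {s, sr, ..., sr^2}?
Conjugacy classes: {e} of size 1, {r^1, r^2} of size 2, {s, sr, ..., sr^2} of size 3.
Character table:
  irrep \ class              {e} (size 1)  {r^1, r^2} (size 2)  {s, sr, ..., sr^2} (size 3)
  chi_1 (triv)               1             1                    1                          
  chi_2 (sign: r->1, s->-1)  1             1                    -1                         
  chi_3 (2d, j=1)            2             -1                   0                          

Spot check: chi_3 (2d, j=1) on {s, sr, ..., sr^2} = 0.

Argument: D_3 has order 2*3 = 6 with 3 conjugacy classes, hence 3 irreducibles. Sum of squared dims 1 + 1 + 4 = 6 = |G|. Linear characters come from the abelianisation; the 2-dimensional irreps have character r^k -> 2*cos(2*pi*j*k/3), reflections -> 0.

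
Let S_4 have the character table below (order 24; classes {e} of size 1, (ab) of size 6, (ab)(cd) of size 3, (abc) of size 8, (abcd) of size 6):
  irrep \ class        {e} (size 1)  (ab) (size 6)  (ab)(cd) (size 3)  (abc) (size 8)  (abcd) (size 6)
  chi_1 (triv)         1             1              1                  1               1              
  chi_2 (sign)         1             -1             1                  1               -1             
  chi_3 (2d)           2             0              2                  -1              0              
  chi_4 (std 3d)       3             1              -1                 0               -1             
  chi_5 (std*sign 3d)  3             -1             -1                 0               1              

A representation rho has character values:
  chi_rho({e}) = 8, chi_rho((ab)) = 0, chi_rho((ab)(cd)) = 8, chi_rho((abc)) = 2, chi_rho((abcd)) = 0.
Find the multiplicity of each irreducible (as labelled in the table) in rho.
Multiplicities: chi_1: 2, chi_2: 2, chi_3: 2, chi_4: 0, chi_5: 0.

Use <chi_rho, chi> = (1/|G|) sum_C |C| * chi_rho(C) * conj(chi(C)) with |G| = 24 for each irreducible chi in the table:
  <chi_rho, chi_1> = (1/24)[1*(8)*conj(1) + 6*(0)*conj(1) + 3*(8)*conj(1) + 8*(2)*conj(1) + 6*(0)*conj(1)]
      = (1/24)[(8) + (0) + (24) + (16) + (0)] = 48/24 = 2
  <chi_rho, chi_2> = (1/24)[1*(8)*conj(1) + 6*(0)*conj(-1) + 3*(8)*conj(1) + 8*(2)*conj(1) + 6*(0)*conj(-1)]
      = (1/24)[(8) + (0) + (24) + (16) + (0)] = 48/24 = 2
  <chi_rho, chi_3> = (1/24)[1*(8)*conj(2) + 6*(0)*conj(0) + 3*(8)*conj(2) + 8*(2)*conj(-1) + 6*(0)*conj(0)]
      = (1/24)[(16) + (0) + (48) + (-16) + (0)] = 48/24 = 2
  <chi_rho, chi_4> = (1/24)[1*(8)*conj(3) + 6*(0)*conj(1) + 3*(8)*conj(-1) + 8*(2)*conj(0) + 6*(0)*conj(-1)]
      = (1/24)[(24) + (0) + (-24) + (0) + (0)] = 0/24 = 0
  <chi_rho, chi_5> = (1/24)[1*(8)*conj(3) + 6*(0)*conj(-1) + 3*(8)*conj(-1) + 8*(2)*conj(0) + 6*(0)*conj(1)]
      = (1/24)[(24) + (0) + (-24) + (0) + (0)] = 0/24 = 0
Dimension check: dim(rho) = sum (mult * dim) = 2*1 + 2*1 + 2*2 + 0*3 + 0*3 = 8 = chi_rho(e) = 8.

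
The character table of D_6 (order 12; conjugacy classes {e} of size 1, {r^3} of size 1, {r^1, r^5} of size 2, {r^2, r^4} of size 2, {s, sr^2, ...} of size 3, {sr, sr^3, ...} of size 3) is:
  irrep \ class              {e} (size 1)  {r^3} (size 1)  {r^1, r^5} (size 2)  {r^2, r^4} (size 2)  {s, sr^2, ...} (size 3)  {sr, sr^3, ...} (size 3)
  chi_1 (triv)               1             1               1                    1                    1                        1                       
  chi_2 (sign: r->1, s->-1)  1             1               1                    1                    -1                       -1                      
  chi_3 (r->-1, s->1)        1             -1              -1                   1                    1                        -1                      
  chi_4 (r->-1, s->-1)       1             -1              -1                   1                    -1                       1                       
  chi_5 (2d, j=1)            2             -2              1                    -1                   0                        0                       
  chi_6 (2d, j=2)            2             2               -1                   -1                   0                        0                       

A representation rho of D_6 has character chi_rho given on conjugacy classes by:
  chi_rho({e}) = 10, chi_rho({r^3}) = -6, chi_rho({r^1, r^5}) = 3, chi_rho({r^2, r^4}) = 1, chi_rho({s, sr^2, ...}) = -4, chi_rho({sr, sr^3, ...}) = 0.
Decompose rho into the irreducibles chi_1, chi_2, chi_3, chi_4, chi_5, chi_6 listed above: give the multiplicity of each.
Multiplicities: chi_1: 0, chi_2: 2, chi_3: 0, chi_4: 2, chi_5: 3, chi_6: 0.

Working: Use <chi_rho, chi> = (1/|G|) sum_C |C| * chi_rho(C) * conj(chi(C)) with |G| = 12 for each irreducible chi in the table:
  <chi_rho, chi_1> = (1/12)[1*(10)*conj(1) + 1*(-6)*conj(1) + 2*(3)*conj(1) + 2*(1)*conj(1) + 3*(-4)*conj(1) + 3*(0)*conj(1)]
      = (1/12)[(10) + (-6) + (6) + (2) + (-12) + (0)] = 0/12 = 0
  <chi_rho, chi_2> = (1/12)[1*(10)*conj(1) + 1*(-6)*conj(1) + 2*(3)*conj(1) + 2*(1)*conj(1) + 3*(-4)*conj(-1) + 3*(0)*conj(-1)]
      = (1/12)[(10) + (-6) + (6) + (2) + (12) + (0)] = 24/12 = 2
  <chi_rho, chi_3> = (1/12)[1*(10)*conj(1) + 1*(-6)*conj(-1) + 2*(3)*conj(-1) + 2*(1)*conj(1) + 3*(-4)*conj(1) + 3*(0)*conj(-1)]
      = (1/12)[(10) + (6) + (-6) + (2) + (-12) + (0)] = 0/12 = 0
  <chi_rho, chi_4> = (1/12)[1*(10)*conj(1) + 1*(-6)*conj(-1) + 2*(3)*conj(-1) + 2*(1)*conj(1) + 3*(-4)*conj(-1) + 3*(0)*conj(1)]
      = (1/12)[(10) + (6) + (-6) + (2) + (12) + (0)] = 24/12 = 2
  <chi_rho, chi_5> = (1/12)[1*(10)*conj(2) + 1*(-6)*conj(-2) + 2*(3)*conj(1) + 2*(1)*conj(-1) + 3*(-4)*conj(0) + 3*(0)*conj(0)]
      = (1/12)[(20) + (12) + (6) + (-2) + (0) + (0)] = 36/12 = 3
  <chi_rho, chi_6> = (1/12)[1*(10)*conj(2) + 1*(-6)*conj(2) + 2*(3)*conj(-1) + 2*(1)*conj(-1) + 3*(-4)*conj(0) + 3*(0)*conj(0)]
      = (1/12)[(20) + (-12) + (-6) + (-2) + (0) + (0)] = 0/12 = 0
Dimension check: dim(rho) = sum (mult * dim) = 0*1 + 2*1 + 0*1 + 2*1 + 3*2 + 0*2 = 10 = chi_rho(e) = 10.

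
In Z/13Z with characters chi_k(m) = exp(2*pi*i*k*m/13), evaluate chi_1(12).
chi_1(12) = zeta_13^12 = exp(-2*I*pi/13)

Details: chi_1(12) = zeta_13^(1*12) = zeta_13^12. Since zeta_13^13 = 1, this equals zeta_13^12 = exp(2*pi*i*12/13) = exp(-2*I*pi/13).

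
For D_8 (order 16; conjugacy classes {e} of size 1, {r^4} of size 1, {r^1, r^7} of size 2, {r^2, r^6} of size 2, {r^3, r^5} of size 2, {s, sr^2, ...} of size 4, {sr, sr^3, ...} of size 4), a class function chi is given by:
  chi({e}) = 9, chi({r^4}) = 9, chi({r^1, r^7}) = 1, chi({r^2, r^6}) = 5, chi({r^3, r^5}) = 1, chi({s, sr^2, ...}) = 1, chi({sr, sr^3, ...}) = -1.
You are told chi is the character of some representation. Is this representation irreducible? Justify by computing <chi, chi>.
Not irreducible (reducible): <chi, chi> = 14 > 1.

Proof sketch: <chi, chi> = (1/|G|) sum_C |C| * |chi(C)|^2 = (1/16)[1*|9|^2 + 1*|9|^2 + 2*|1|^2 + 2*|5|^2 + 2*|1|^2 + 4*|1|^2 + 4*|-1|^2]
  = (1/16)[(81) + (81) + (2) + (50) + (2) + (4) + (4)] = 224/16 = 14.
A character is irreducible iff <chi, chi> = 1, so this representation is reducible.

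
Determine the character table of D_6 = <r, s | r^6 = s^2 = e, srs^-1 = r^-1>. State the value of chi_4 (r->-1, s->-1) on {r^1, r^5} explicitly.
Conjugacy classes: {e} of size 1, {r^3} of size 1, {r^1, r^5} of size 2, {r^2, r^4} of size 2, {s, sr^2, ...} of size 3, {sr, sr^3, ...} of size 3.
Character table:
  irrep \ class              {e} (size 1)  {r^3} (size 1)  {r^1, r^5} (size 2)  {r^2, r^4} (size 2)  {s, sr^2, ...} (size 3)  {sr, sr^3, ...} (size 3)
  chi_1 (triv)               1             1               1                    1                    1                        1                       
  chi_2 (sign: r->1, s->-1)  1             1               1                    1                    -1                       -1                      
  chi_3 (r->-1, s->1)        1             -1              -1                   1                    1                        -1                      
  chi_4 (r->-1, s->-1)       1             -1              -1                   1                    -1                       1                       
  chi_5 (2d, j=1)            2             -2              1                    -1                   0                        0                       
  chi_6 (2d, j=2)            2             2               -1                   -1                   0                        0                       

Spot check: chi_4 (r->-1, s->-1) on {r^1, r^5} = -1.

Argument: D_6 has order 2*6 = 12 with 6 conjugacy classes, hence 6 irreducibles. Sum of squared dims 1 + 1 + 1 + 1 + 4 + 4 = 12 = |G|. Linear characters come from the abelianisation; the 2-dimensional irreps have character r^k -> 2*cos(2*pi*j*k/6), reflections -> 0.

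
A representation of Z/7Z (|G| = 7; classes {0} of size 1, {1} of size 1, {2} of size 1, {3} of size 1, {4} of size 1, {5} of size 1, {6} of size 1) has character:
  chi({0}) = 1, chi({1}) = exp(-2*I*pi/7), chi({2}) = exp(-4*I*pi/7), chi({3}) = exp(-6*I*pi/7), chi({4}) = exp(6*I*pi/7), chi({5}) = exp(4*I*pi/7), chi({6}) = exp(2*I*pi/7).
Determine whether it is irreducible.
Irreducible: <chi, chi> = 1.

Solution. <chi, chi> = (1/|G|) sum_C |C| * |chi(C)|^2 = (1/7)[1*|1|^2 + 1*|exp(-2*I*pi/7)|^2 + 1*|exp(-4*I*pi/7)|^2 + 1*|exp(-6*I*pi/7)|^2 + 1*|exp(6*I*pi/7)|^2 + 1*|exp(4*I*pi/7)|^2 + 1*|exp(2*I*pi/7)|^2]
  = (1/7)[(1) + (1) + (1) + (1) + (1) + (1) + (1)] = 7/7 = 1.
(Exp terms are combined using exp(i*s)*conj(exp(i*t)) = exp(i*(s-t)), and sums of them are collapsed using the identity that for every m > 1 the m distinct m-th roots of unity sum to 0, e.g. 1 + exp(2*I*pi/3) + exp(-2*I*pi/3) = 0.)
A character is irreducible iff <chi, chi> = 1, so this representation is irreducible.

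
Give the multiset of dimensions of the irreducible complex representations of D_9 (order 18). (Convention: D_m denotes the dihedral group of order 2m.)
Dimensions: 1, 1, 2, 2, 2, 2

Derivation: There are 6 irreducibles (= number of conjugacy classes). Their dimensions d_i satisfy sum d_i^2 = |G| = 18: 1 + 1 + 4 + 4 + 4 + 4 = 18.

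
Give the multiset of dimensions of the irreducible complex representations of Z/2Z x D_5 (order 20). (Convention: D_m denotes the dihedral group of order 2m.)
Dimensions: 1, 1, 1, 1, 2, 2, 2, 2

Explanation: There are 8 irreducibles (= number of conjugacy classes). Their dimensions d_i satisfy sum d_i^2 = |G| = 20: 1 + 1 + 1 + 1 + 4 + 4 + 4 + 4 = 20. (For the product with Z/2Z: each of the 2 1-dim characters of Z/2Z tensors with each irrep of D_5, giving 2 copies of each D_5-dimension.)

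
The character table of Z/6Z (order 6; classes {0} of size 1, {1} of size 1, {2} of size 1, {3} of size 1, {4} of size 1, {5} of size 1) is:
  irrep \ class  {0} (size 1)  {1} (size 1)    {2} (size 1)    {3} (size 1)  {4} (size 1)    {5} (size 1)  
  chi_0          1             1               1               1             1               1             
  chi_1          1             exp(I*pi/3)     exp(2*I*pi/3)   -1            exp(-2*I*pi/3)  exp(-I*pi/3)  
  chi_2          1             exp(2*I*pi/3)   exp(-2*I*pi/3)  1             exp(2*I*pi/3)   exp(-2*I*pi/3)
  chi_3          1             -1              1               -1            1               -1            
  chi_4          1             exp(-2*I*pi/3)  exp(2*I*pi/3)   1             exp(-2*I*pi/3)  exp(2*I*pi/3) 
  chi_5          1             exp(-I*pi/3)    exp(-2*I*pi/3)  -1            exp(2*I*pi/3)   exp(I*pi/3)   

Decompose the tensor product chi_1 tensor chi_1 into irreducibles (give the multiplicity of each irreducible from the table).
chi_1 tensor chi_1 = chi_2 (all other irreducibles have multiplicity 0).

Argument: The character of a tensor product is the pointwise product (chi_1 * chi_1)(C) = chi_1(C) * chi_1(C):
  {0}: (1)*(1), {1}: (exp(I*pi/3))*(exp(I*pi/3)), {2}: (exp(2*I*pi/3))*(exp(2*I*pi/3)), {3}: (-1)*(-1), {4}: (exp(-2*I*pi/3))*(exp(-2*I*pi/3)), {5}: (exp(-I*pi/3))*(exp(-I*pi/3))
so (chi_1 * chi_1) takes values
  {0} -> 1, {1} -> exp(2*I*pi/3), {2} -> exp(-2*I*pi/3), {3} -> 1, {4} -> exp(2*I*pi/3), {5} -> exp(-2*I*pi/3).
Now take the inner product of this character with each irreducible chi from the table, <chi_1*chi_1, chi> = (1/6) sum_C |C| (chi_1*chi_1)(C) conj(chi(C)):
  <chi_1*chi_1, chi_0> = (1/6)[1*(1)*conj(1) + 1*(exp(2*I*pi/3))*conj(1) + 1*(exp(-2*I*pi/3))*conj(1) + 1*(1)*conj(1) + 1*(exp(2*I*pi/3))*conj(1) + 1*(exp(-2*I*pi/3))*conj(1)]
      = (1/6)[(1) + (exp(2*I*pi/3)) + (exp(-2*I*pi/3)) + (1) + (exp(2*I*pi/3)) + (exp(-2*I*pi/3))] = 0/6 = 0
  <chi_1*chi_1, chi_1> = (1/6)[1*(1)*conj(1) + 1*(exp(2*I*pi/3))*conj(exp(I*pi/3)) + 1*(exp(-2*I*pi/3))*conj(exp(2*I*pi/3)) + 1*(1)*conj(-1) + 1*(exp(2*I*pi/3))*conj(exp(-2*I*pi/3)) + 1*(exp(-2*I*pi/3))*conj(exp(-I*pi/3))]
      = (1/6)[(1) + (exp(I*pi/3)) + (exp(2*I*pi/3)) + (-1) + (exp(-2*I*pi/3)) + (exp(-I*pi/3))] = 0/6 = 0
  <chi_1*chi_1, chi_2> = (1/6)[1*(1)*conj(1) + 1*(exp(2*I*pi/3))*conj(exp(2*I*pi/3)) + 1*(exp(-2*I*pi/3))*conj(exp(-2*I*pi/3)) + 1*(1)*conj(1) + 1*(exp(2*I*pi/3))*conj(exp(2*I*pi/3)) + 1*(exp(-2*I*pi/3))*conj(exp(-2*I*pi/3))]
      = (1/6)[(1) + (1) + (1) + (1) + (1) + (1)] = 6/6 = 1
  <chi_1*chi_1, chi_3> = (1/6)[1*(1)*conj(1) + 1*(exp(2*I*pi/3))*conj(-1) + 1*(exp(-2*I*pi/3))*conj(1) + 1*(1)*conj(-1) + 1*(exp(2*I*pi/3))*conj(1) + 1*(exp(-2*I*pi/3))*conj(-1)]
      = (1/6)[(1) + (-exp(2*I*pi/3)) + (exp(-2*I*pi/3)) + (-1) + (exp(2*I*pi/3)) + (-exp(-2*I*pi/3))] = 0/6 = 0
  <chi_1*chi_1, chi_4> = (1/6)[1*(1)*conj(1) + 1*(exp(2*I*pi/3))*conj(exp(-2*I*pi/3)) + 1*(exp(-2*I*pi/3))*conj(exp(2*I*pi/3)) + 1*(1)*conj(1) + 1*(exp(2*I*pi/3))*conj(exp(-2*I*pi/3)) + 1*(exp(-2*I*pi/3))*conj(exp(2*I*pi/3))]
      = (1/6)[(1) + (exp(-2*I*pi/3)) + (exp(2*I*pi/3)) + (1) + (exp(-2*I*pi/3)) + (exp(2*I*pi/3))] = 0/6 = 0
  <chi_1*chi_1, chi_5> = (1/6)[1*(1)*conj(1) + 1*(exp(2*I*pi/3))*conj(exp(-I*pi/3)) + 1*(exp(-2*I*pi/3))*conj(exp(-2*I*pi/3)) + 1*(1)*conj(-1) + 1*(exp(2*I*pi/3))*conj(exp(2*I*pi/3)) + 1*(exp(-2*I*pi/3))*conj(exp(I*pi/3))]
      = (1/6)[(1) + (-1) + (1) + (-1) + (1) + (-1)] = 0/6 = 0
(Exp terms are combined using exp(i*s)*conj(exp(i*t)) = exp(i*(s-t)), and sums of them are collapsed using the identity that for every m > 1 the m distinct m-th roots of unity sum to 0, e.g. 1 + exp(2*I*pi/3) + exp(-2*I*pi/3) = 0.)
Hence the multiplicities are chi_2: 1. Dimension check: dim(chi_1)*dim(chi_1) = 1*1 = 1 and sum (mult * dim) = 1*1 = 1.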